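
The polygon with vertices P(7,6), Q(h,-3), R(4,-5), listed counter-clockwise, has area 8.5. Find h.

3

Write out the shoelace sum; only the two edges meeting at Q involve h:
2·Area = [(7·(-3) − h·6) + (h·(-5) − 4·(-3))] + 59
       = -11·h + 50 = 17
⇒ h = 3.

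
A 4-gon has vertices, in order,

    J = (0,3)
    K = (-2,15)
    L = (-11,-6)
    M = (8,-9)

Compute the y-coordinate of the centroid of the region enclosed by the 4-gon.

Apply the surveyor's formula. First the cross-terms c_i = x_i·y_{i+1} − x_{i+1}·y_i:
  6, 177, 147, 24  ⇒  2A = 354, A = 177.
Then Σ (y_i + y_{i+1})·c_i = -648, so ȳ = -648 / (6·177) = -36/59.

-36/59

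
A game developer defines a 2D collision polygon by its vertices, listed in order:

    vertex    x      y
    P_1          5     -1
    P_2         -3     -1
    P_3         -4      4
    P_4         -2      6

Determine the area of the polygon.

Apply the shoelace formula: 2A = Σ (x_i·y_{i+1} − x_{i+1}·y_i), indices taken mod 4.
Σ = (-8) + (-16) + (-16) + (-28) = -68
Area = |Σ|/2 = 34.

34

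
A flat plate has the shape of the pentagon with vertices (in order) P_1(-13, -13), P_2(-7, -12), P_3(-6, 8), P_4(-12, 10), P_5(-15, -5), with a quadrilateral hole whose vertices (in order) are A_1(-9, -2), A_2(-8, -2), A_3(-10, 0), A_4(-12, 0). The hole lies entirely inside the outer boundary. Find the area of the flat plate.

153.5

Outer boundary:
Cross-terms: 65, -128, 36, 210, 130  ⇒  Σ = 313
Area = |Σ|/2 = 156.5.
Hole:
Apply the shoelace formula: 2A = Σ (x_i·y_{i+1} − x_{i+1}·y_i), indices taken mod 4.
Cross-terms: 2, -20, 0, 24  ⇒  Σ = 6
Area = |Σ|/2 = 3.
Net area = 156.5 − 3 = 153.5.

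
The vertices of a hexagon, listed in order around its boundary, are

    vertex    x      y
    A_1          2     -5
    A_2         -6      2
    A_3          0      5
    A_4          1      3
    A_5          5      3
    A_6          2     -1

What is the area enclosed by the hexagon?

Apply the shoelace formula: 2A = Σ (x_i·y_{i+1} − x_{i+1}·y_i), indices taken mod 6.
A_1→A_2: (2)(2) − (-6)(-5) = -26
A_2→A_3: (-6)(5) − (0)(2) = -30
A_3→A_4: (0)(3) − (1)(5) = -5
A_4→A_5: (1)(3) − (5)(3) = -12
A_5→A_6: (5)(-1) − (2)(3) = -11
A_6→A_1: (2)(-5) − (2)(-1) = -8
Σ = -92
Area = |Σ|/2 = 46.

46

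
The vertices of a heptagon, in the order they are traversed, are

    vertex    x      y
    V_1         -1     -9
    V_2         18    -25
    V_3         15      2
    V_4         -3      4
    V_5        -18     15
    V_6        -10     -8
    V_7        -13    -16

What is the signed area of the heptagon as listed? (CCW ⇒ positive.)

Apply the shoelace (surveyor's) formula: 2A = Σ (x_i·y_{i+1} − x_{i+1}·y_i), indices taken mod 7.
Σ = (187) + (411) + (66) + (27) + (294) + (56) + (101) = 1142
Signed area = Σ/2 = 571 (positive ⇒ counter-clockwise traversal).

571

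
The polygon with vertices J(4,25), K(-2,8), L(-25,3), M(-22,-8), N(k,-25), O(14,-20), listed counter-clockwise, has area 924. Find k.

2

The doubled signed area Σ (x_i y_{i+1} − x_{i+1} y_i) is linear in k.
With k=0 it equals 1872; the coefficient of k is -12 (from the two edges through N).
So -12·k + 1872 = 2·924 = 1848 ⇒ k = 2.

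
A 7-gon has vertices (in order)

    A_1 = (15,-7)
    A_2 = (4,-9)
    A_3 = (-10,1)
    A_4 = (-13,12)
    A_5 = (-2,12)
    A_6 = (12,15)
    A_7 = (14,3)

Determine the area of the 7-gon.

Cross-terms: -107, -86, -107, -132, -174, -174, -143  ⇒  Σ = -923
Area = |Σ|/2 = 461.5.

461.5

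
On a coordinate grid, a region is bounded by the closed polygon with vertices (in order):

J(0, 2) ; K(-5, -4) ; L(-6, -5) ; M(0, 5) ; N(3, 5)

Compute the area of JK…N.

14

Apply the surveyor's formula: 2A = Σ (x_i·y_{i+1} − x_{i+1}·y_i), indices taken mod 5.
Σ = (10) + (1) + (-30) + (-15) + (6) = -28
Area = |Σ|/2 = 14.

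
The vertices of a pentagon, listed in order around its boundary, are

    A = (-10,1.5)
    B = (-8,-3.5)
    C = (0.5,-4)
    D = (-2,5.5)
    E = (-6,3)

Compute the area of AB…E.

Σ = (47) + (33.75) + (-5.25) + (27) + (21) = 123.5
Area = |Σ|/2 = 61.75.

61.75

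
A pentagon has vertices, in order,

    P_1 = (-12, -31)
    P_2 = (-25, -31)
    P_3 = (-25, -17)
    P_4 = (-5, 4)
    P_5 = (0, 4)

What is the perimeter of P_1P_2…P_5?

|P_1P_2| = √((-13)² + (0)²) = √169 = 13
|P_2P_3| = √((0)² + (14)²) = √196 = 14
|P_3P_4| = √((20)² + (21)²) = √841 = 29
|P_4P_5| = √((5)² + (0)²) = √25 = 5
|P_5P_1| = √((-12)² + (-35)²) = √1369 = 37
Perimeter = 13 + 14 + 29 + 5 + 37 = 98.

98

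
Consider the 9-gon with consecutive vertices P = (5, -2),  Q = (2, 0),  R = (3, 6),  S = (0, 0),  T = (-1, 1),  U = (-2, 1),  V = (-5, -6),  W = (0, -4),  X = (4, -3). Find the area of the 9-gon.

38.5

Apply the shoelace (surveyor's) formula: 2A = Σ (x_i·y_{i+1} − x_{i+1}·y_i), indices taken mod 9.
Cross-terms: 4, 12, 0, 0, 1, 17, 20, 16, 7  ⇒  Σ = 77
Area = |Σ|/2 = 38.5.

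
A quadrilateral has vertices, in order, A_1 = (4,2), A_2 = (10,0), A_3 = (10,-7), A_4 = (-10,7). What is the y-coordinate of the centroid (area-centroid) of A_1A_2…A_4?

-1/23

Apply the shoelace (surveyor's) formula. First the cross-terms c_i = x_i·y_{i+1} − x_{i+1}·y_i:
  -20, -70, 0, -48  ⇒  2A = -138, A = -69.
Then Σ (y_i + y_{i+1})·c_i = 18, so ȳ = 18 / (6·(-69)) = -1/23.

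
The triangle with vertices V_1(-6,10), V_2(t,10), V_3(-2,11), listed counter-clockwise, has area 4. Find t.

Write out the shoelace sum; only the two edges meeting at V_2 involve t:
2·Area = [((-6)·10 − t·10) + (t·11 − (-2)·10)] + 46
       = 1·t + 6 = 8
⇒ t = 2.

2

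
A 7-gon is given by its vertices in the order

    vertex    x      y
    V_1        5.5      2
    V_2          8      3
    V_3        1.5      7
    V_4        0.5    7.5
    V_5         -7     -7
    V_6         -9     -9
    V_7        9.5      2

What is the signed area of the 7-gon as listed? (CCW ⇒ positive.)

Apply the shoelace (surveyor's) formula: 2A = Σ (x_i·y_{i+1} − x_{i+1}·y_i), indices taken mod 7.
Cross-terms: 0.5, 51.5, 7.75, 49, 0, 67.5, 8  ⇒  Σ = 184.25
Signed area = Σ/2 = 92.125 (positive ⇒ counter-clockwise traversal).

92.125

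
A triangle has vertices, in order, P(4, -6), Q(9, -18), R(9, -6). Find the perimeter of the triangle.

|PQ| = √((5)² + (-12)²) = √169 = 13
|QR| = √((0)² + (12)²) = √144 = 12
|RP| = √((-5)² + (0)²) = √25 = 5
Perimeter = 13 + 12 + 5 = 30.

30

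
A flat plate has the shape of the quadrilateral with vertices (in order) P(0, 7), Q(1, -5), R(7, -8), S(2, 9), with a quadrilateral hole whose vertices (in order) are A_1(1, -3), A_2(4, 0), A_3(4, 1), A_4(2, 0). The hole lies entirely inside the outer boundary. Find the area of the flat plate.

Outer boundary:
Apply the surveyor's formula: 2A = Σ (x_i·y_{i+1} − x_{i+1}·y_i), indices taken mod 4.
P→Q: (0)(-5) − (1)(7) = -7
Q→R: (1)(-8) − (7)(-5) = 27
R→S: (7)(9) − (2)(-8) = 79
S→P: (2)(7) − (0)(9) = 14
Σ = 113
Area = |Σ|/2 = 56.5.
Hole:
A_1→A_2: (1)(0) − (4)(-3) = 12
A_2→A_3: (4)(1) − (4)(0) = 4
A_3→A_4: (4)(0) − (2)(1) = -2
A_4→A_1: (2)(-3) − (1)(0) = -6
Σ = 8
Area = |Σ|/2 = 4.
Net area = 56.5 − 4 = 52.5.

52.5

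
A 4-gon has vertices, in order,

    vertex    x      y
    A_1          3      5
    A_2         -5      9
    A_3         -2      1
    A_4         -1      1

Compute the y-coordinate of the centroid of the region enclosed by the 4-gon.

Apply the surveyor's formula. First the cross-terms c_i = x_i·y_{i+1} − x_{i+1}·y_i:
  52, 13, -1, -8  ⇒  2A = 56, A = 28.
Then Σ (y_i + y_{i+1})·c_i = 808, so ȳ = 808 / (6·28) = 101/21.

101/21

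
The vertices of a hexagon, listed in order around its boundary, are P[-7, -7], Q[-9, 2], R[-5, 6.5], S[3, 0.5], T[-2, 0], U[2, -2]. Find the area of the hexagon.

Apply Gauss's area formula: 2A = Σ (x_i·y_{i+1} − x_{i+1}·y_i), indices taken mod 6.
Cross-terms: -77, -48.5, -22, 1, 4, -28  ⇒  Σ = -170.5
Area = |Σ|/2 = 85.25.

85.25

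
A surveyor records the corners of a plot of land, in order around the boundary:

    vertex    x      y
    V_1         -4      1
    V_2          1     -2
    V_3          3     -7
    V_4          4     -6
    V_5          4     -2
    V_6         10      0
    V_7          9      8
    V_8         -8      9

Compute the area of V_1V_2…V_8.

152.5

Apply Gauss's area formula: 2A = Σ (x_i·y_{i+1} − x_{i+1}·y_i), indices taken mod 8.
Σ = (7) + (-1) + (10) + (16) + (20) + (80) + (145) + (28) = 305
Area = |Σ|/2 = 152.5.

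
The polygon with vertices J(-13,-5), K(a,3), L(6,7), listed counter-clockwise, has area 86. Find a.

14

Write out the shoelace sum; only the two edges meeting at K involve a:
2·Area = [((-13)·3 − a·(-5)) + (a·7 − 6·3)] + 61
       = 12·a + 4 = 172
⇒ a = 14.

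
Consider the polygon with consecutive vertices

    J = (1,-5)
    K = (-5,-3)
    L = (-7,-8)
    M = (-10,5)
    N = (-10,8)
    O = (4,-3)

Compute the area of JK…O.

86.5

Apply the shoelace formula: 2A = Σ (x_i·y_{i+1} − x_{i+1}·y_i), indices taken mod 6.
Σ = (-28) + (19) + (-115) + (-30) + (-2) + (-17) = -173
Area = |Σ|/2 = 86.5.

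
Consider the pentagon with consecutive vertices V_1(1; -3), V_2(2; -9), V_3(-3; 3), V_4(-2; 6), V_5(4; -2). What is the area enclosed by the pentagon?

Apply the surveyor's formula: 2A = Σ (x_i·y_{i+1} − x_{i+1}·y_i), indices taken mod 5.
Cross-terms: -3, -21, -12, -20, -10  ⇒  Σ = -66
Area = |Σ|/2 = 33.

33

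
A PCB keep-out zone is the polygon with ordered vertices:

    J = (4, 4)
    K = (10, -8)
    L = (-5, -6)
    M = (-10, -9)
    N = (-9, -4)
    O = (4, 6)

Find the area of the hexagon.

137

Σ = (-72) + (-100) + (-15) + (-41) + (-38) + (-8) = -274
Area = |Σ|/2 = 137.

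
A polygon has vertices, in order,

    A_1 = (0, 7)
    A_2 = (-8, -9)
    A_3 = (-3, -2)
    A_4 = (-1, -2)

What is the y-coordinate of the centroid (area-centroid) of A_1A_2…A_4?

-1/3

Apply Gauss's area formula. First the cross-terms c_i = x_i·y_{i+1} − x_{i+1}·y_i:
  56, -11, 4, -7  ⇒  2A = 42, A = 21.
Then Σ (y_i + y_{i+1})·c_i = -42, so ȳ = -42 / (6·21) = -1/3.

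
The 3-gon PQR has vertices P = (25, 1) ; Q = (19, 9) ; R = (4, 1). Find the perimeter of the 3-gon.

48

|PQ| = √((-6)² + (8)²) = √100 = 10
|QR| = √((-15)² + (-8)²) = √289 = 17
|RP| = √((21)² + (0)²) = √441 = 21
Perimeter = 10 + 17 + 21 = 48.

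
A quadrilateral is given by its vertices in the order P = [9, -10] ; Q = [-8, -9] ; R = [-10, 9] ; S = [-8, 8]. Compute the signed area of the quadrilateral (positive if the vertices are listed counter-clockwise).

Cross-terms: -161, -162, -8, 8  ⇒  Σ = -323
Signed area = Σ/2 = -161.5 (negative ⇒ clockwise traversal).

-161.5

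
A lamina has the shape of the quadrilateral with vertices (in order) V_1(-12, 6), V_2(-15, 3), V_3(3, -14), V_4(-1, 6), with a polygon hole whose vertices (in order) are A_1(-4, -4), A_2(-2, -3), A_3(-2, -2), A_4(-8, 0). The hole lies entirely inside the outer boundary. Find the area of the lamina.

153.5

Outer boundary:
Apply the shoelace formula: 2A = Σ (x_i·y_{i+1} − x_{i+1}·y_i), indices taken mod 4.
Σ = (54) + (201) + (4) + (66) = 325
Area = |Σ|/2 = 162.5.
Hole:
Apply the surveyor's formula: 2A = Σ (x_i·y_{i+1} − x_{i+1}·y_i), indices taken mod 4.
Σ = (4) + (-2) + (-16) + (32) = 18
Area = |Σ|/2 = 9.
Net area = 162.5 − 9 = 153.5.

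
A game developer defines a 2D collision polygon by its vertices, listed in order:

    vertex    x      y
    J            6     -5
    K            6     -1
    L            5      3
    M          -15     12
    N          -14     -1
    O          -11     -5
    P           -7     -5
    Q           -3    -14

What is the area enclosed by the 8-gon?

298

J→K: (6)(-1) − (6)(-5) = 24
K→L: (6)(3) − (5)(-1) = 23
L→M: (5)(12) − (-15)(3) = 105
M→N: (-15)(-1) − (-14)(12) = 183
N→O: (-14)(-5) − (-11)(-1) = 59
O→P: (-11)(-5) − (-7)(-5) = 20
P→Q: (-7)(-14) − (-3)(-5) = 83
Q→J: (-3)(-5) − (6)(-14) = 99
Σ = 596
Area = |Σ|/2 = 298.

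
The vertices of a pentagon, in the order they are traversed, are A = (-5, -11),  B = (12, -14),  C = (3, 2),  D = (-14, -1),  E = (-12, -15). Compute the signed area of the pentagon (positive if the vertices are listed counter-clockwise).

274

Σ = (202) + (66) + (25) + (198) + (57) = 548
Signed area = Σ/2 = 274 (positive ⇒ counter-clockwise traversal).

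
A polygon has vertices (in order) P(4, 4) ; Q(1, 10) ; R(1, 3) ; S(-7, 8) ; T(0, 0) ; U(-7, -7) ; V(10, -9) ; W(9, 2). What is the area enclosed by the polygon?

160

Σ = (36) + (-7) + (29) + (0) + (0) + (133) + (101) + (28) = 320
Area = |Σ|/2 = 160.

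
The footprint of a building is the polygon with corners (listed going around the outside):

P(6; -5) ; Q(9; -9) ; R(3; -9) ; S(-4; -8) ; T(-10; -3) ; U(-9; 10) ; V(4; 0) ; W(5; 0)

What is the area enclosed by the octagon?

Apply the shoelace (surveyor's) formula: 2A = Σ (x_i·y_{i+1} − x_{i+1}·y_i), indices taken mod 8.
Σ = (-9) + (-54) + (-60) + (-68) + (-127) + (-40) + (0) + (-25) = -383
Area = |Σ|/2 = 191.5.

191.5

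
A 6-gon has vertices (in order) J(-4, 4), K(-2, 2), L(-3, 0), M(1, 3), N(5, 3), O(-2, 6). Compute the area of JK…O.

18.5

Σ = (0) + (6) + (-9) + (-12) + (36) + (16) = 37
Area = |Σ|/2 = 18.5.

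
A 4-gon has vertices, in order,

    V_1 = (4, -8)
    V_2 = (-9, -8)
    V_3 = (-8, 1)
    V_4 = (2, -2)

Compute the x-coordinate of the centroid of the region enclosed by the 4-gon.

-181/57

Apply the shoelace (surveyor's) formula. First the cross-terms c_i = x_i·y_{i+1} − x_{i+1}·y_i:
  -104, -73, 14, -8  ⇒  2A = -171, A = -85.5.
Then Σ (x_i + x_{i+1})·c_i = 1629, so x̄ = 1629 / (6·(-85.5)) = -181/57.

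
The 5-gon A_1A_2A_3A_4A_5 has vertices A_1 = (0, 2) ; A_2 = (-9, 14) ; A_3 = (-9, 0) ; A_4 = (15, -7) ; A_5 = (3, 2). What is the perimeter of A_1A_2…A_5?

|A_1A_2| = √((-9)² + (12)²) = √225 = 15
|A_2A_3| = √((0)² + (-14)²) = √196 = 14
|A_3A_4| = √((24)² + (-7)²) = √625 = 25
|A_4A_5| = √((-12)² + (9)²) = √225 = 15
|A_5A_1| = √((-3)² + (0)²) = √9 = 3
Perimeter = 15 + 14 + 25 + 15 + 3 = 72.

72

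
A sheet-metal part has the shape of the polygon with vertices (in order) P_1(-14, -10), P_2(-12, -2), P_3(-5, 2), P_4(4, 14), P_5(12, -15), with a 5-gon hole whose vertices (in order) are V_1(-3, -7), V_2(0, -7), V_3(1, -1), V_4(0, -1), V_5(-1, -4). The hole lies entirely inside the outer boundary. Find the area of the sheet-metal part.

Outer boundary:
Apply Gauss's area formula: 2A = Σ (x_i·y_{i+1} − x_{i+1}·y_i), indices taken mod 5.
Cross-terms: -92, -34, -78, -228, -330  ⇒  Σ = -762
Area = |Σ|/2 = 381.
Hole:
Apply the shoelace formula: 2A = Σ (x_i·y_{i+1} − x_{i+1}·y_i), indices taken mod 5.
Cross-terms: 21, 7, -1, -1, -5  ⇒  Σ = 21
Area = |Σ|/2 = 10.5.
Net area = 381 − 10.5 = 370.5.

370.5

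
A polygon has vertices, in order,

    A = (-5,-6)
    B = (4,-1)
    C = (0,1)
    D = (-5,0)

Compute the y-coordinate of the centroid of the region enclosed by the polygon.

Apply the shoelace (surveyor's) formula. First the cross-terms c_i = x_i·y_{i+1} − x_{i+1}·y_i:
  29, 4, 5, 30  ⇒  2A = 68, A = 34.
Then Σ (y_i + y_{i+1})·c_i = -378, so ȳ = -378 / (6·34) = -63/34.

-63/34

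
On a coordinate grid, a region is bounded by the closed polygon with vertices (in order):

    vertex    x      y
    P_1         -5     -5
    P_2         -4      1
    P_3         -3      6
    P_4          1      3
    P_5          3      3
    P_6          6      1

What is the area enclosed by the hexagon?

53.5

P_1→P_2: (-5)(1) − (-4)(-5) = -25
P_2→P_3: (-4)(6) − (-3)(1) = -21
P_3→P_4: (-3)(3) − (1)(6) = -15
P_4→P_5: (1)(3) − (3)(3) = -6
P_5→P_6: (3)(1) − (6)(3) = -15
P_6→P_1: (6)(-5) − (-5)(1) = -25
Σ = -107
Area = |Σ|/2 = 53.5.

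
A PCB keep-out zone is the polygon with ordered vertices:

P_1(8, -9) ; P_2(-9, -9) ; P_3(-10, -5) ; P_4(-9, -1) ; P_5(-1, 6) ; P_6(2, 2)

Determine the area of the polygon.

168

Apply the surveyor's formula: 2A = Σ (x_i·y_{i+1} − x_{i+1}·y_i), indices taken mod 6.
Cross-terms: -153, -45, -35, -55, -14, -34  ⇒  Σ = -336
Area = |Σ|/2 = 168.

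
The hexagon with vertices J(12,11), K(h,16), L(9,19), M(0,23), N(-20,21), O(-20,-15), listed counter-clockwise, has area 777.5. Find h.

The doubled signed area Σ (x_i y_{i+1} − x_{i+1} y_i) is linear in h.
With h=0 it equals 1395; the coefficient of h is 8 (from the two edges through K).
So 8·h + 1395 = 2·777.5 = 1555 ⇒ h = 20.

20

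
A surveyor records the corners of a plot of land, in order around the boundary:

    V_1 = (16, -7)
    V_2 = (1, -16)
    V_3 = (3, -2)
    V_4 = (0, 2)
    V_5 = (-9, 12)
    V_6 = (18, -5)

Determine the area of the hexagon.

198

Apply the shoelace (surveyor's) formula: 2A = Σ (x_i·y_{i+1} − x_{i+1}·y_i), indices taken mod 6.
Σ = (-249) + (46) + (6) + (18) + (-171) + (-46) = -396
Area = |Σ|/2 = 198.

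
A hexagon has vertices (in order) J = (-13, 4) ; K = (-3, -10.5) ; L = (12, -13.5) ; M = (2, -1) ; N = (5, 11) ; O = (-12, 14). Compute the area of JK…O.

346.5

Apply the surveyor's formula: 2A = Σ (x_i·y_{i+1} − x_{i+1}·y_i), indices taken mod 6.
Σ = (148.5) + (166.5) + (15) + (27) + (202) + (134) = 693
Area = |Σ|/2 = 346.5.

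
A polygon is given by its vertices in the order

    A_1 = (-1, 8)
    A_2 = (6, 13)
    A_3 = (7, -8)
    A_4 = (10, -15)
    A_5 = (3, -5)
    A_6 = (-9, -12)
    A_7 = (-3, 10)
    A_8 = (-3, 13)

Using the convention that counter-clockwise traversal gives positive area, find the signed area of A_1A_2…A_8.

-228.5

Apply the surveyor's formula: 2A = Σ (x_i·y_{i+1} − x_{i+1}·y_i), indices taken mod 8.
Σ = (-61) + (-139) + (-25) + (-5) + (-81) + (-126) + (-9) + (-11) = -457
Signed area = Σ/2 = -228.5 (negative ⇒ clockwise traversal).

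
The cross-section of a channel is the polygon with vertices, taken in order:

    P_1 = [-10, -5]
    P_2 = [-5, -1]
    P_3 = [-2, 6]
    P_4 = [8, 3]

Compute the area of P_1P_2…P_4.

Apply the surveyor's formula: 2A = Σ (x_i·y_{i+1} − x_{i+1}·y_i), indices taken mod 4.
Cross-terms: -15, -32, -54, -10  ⇒  Σ = -111
Area = |Σ|/2 = 55.5.

55.5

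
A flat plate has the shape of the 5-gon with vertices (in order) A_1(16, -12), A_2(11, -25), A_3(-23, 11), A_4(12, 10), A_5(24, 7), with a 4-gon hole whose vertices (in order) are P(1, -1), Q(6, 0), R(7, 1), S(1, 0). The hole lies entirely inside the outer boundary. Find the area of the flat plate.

Outer boundary:
A_1→A_2: (16)(-25) − (11)(-12) = -268
A_2→A_3: (11)(11) − (-23)(-25) = -454
A_3→A_4: (-23)(10) − (12)(11) = -362
A_4→A_5: (12)(7) − (24)(10) = -156
A_5→A_1: (24)(-12) − (16)(7) = -400
Σ = -1640
Area = |Σ|/2 = 820.
Hole:
Apply the shoelace (surveyor's) formula: 2A = Σ (x_i·y_{i+1} − x_{i+1}·y_i), indices taken mod 4.
Σ = (6) + (6) + (-1) + (-1) = 10
Area = |Σ|/2 = 5.
Net area = 820 − 5 = 815.

815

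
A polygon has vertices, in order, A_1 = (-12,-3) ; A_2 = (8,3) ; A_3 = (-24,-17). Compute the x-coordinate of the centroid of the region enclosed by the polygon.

Apply the shoelace formula. First the cross-terms c_i = x_i·y_{i+1} − x_{i+1}·y_i:
  -12, -64, -132  ⇒  2A = -208, A = -104.
Then Σ (x_i + x_{i+1})·c_i = 5824, so x̄ = 5824 / (6·(-104)) = -28/3.

-28/3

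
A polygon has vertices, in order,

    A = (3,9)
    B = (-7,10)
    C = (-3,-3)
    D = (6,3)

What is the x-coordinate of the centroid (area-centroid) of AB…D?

Apply the shoelace (surveyor's) formula. First the cross-terms c_i = x_i·y_{i+1} − x_{i+1}·y_i:
  93, 51, 9, 45  ⇒  2A = 198, A = 99.
Then Σ (x_i + x_{i+1})·c_i = -450, so x̄ = -450 / (6·99) = -25/33.

-25/33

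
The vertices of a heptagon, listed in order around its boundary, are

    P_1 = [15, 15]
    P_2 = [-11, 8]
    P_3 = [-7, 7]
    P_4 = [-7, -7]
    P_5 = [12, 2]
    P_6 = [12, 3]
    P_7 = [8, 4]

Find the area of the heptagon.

Apply the shoelace formula: 2A = Σ (x_i·y_{i+1} − x_{i+1}·y_i), indices taken mod 7.
P_1→P_2: (15)(8) − (-11)(15) = 285
P_2→P_3: (-11)(7) − (-7)(8) = -21
P_3→P_4: (-7)(-7) − (-7)(7) = 98
P_4→P_5: (-7)(2) − (12)(-7) = 70
P_5→P_6: (12)(3) − (12)(2) = 12
P_6→P_7: (12)(4) − (8)(3) = 24
P_7→P_1: (8)(15) − (15)(4) = 60
Σ = 528
Area = |Σ|/2 = 264.

264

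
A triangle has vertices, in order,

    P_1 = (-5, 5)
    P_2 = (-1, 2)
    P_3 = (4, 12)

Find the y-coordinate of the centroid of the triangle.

19/3

Apply the shoelace formula. First the cross-terms c_i = x_i·y_{i+1} − x_{i+1}·y_i:
  -5, -20, 80  ⇒  2A = 55, A = 27.5.
Then Σ (y_i + y_{i+1})·c_i = 1045, so ȳ = 1045 / (6·27.5) = 19/3.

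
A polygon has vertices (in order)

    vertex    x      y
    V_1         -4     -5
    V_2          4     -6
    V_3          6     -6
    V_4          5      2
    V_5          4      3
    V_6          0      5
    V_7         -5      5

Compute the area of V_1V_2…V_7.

Σ = (44) + (12) + (42) + (7) + (20) + (25) + (45) = 195
Area = |Σ|/2 = 97.5.

97.5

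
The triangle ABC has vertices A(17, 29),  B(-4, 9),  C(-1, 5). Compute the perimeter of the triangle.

64

|AB| = √((-21)² + (-20)²) = √841 = 29
|BC| = √((3)² + (-4)²) = √25 = 5
|CA| = √((18)² + (24)²) = √900 = 30
Perimeter = 29 + 5 + 30 = 64.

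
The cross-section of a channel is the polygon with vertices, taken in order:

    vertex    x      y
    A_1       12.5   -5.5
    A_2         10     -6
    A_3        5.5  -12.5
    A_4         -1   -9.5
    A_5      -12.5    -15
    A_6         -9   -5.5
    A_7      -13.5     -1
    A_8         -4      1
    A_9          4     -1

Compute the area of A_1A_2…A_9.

219.5

Apply Gauss's area formula: 2A = Σ (x_i·y_{i+1} − x_{i+1}·y_i), indices taken mod 9.
A_1→A_2: (12.5)(-6) − (10)(-5.5) = -20
A_2→A_3: (10)(-12.5) − (5.5)(-6) = -92
A_3→A_4: (5.5)(-9.5) − (-1)(-12.5) = -64.75
A_4→A_5: (-1)(-15) − (-12.5)(-9.5) = -103.75
A_5→A_6: (-12.5)(-5.5) − (-9)(-15) = -66.25
A_6→A_7: (-9)(-1) − (-13.5)(-5.5) = -65.25
A_7→A_8: (-13.5)(1) − (-4)(-1) = -17.5
A_8→A_9: (-4)(-1) − (4)(1) = 0
A_9→A_1: (4)(-5.5) − (12.5)(-1) = -9.5
Σ = -439
Area = |Σ|/2 = 219.5.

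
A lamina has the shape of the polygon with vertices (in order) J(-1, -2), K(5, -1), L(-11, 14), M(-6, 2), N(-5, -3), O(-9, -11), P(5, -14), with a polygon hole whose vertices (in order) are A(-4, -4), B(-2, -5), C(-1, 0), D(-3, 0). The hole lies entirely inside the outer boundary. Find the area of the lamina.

Outer boundary:
Apply the surveyor's formula: 2A = Σ (x_i·y_{i+1} − x_{i+1}·y_i), indices taken mod 7.
Σ = (11) + (59) + (62) + (28) + (28) + (181) + (-24) = 345
Area = |Σ|/2 = 172.5.
Hole:
Apply Gauss's area formula: 2A = Σ (x_i·y_{i+1} − x_{i+1}·y_i), indices taken mod 4.
Cross-terms: 12, -5, 0, 12  ⇒  Σ = 19
Area = |Σ|/2 = 9.5.
Net area = 172.5 − 9.5 = 163.

163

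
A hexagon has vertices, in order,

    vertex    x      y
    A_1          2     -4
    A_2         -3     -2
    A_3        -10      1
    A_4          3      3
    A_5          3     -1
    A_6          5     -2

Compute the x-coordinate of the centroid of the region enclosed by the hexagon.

Apply the shoelace (surveyor's) formula. First the cross-terms c_i = x_i·y_{i+1} − x_{i+1}·y_i:
  -16, -23, -33, -12, -1, -16  ⇒  2A = -101, A = -50.5.
Then Σ (x_i + x_{i+1})·c_i = 354, so x̄ = 354 / (6·(-50.5)) = -118/101.

-118/101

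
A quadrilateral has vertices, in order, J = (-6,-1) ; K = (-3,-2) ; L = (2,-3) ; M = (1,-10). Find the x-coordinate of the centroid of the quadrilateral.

-20/21

Apply the surveyor's formula. First the cross-terms c_i = x_i·y_{i+1} − x_{i+1}·y_i:
  9, 13, -17, -61  ⇒  2A = -56, A = -28.
Then Σ (x_i + x_{i+1})·c_i = 160, so x̄ = 160 / (6·(-28)) = -20/21.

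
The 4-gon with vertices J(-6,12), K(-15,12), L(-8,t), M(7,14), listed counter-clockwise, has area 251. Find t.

The doubled signed area Σ (x_i y_{i+1} − x_{i+1} y_i) is linear in t.
With t=0 it equals 260; the coefficient of t is -22 (from the two edges through L).
So -22·t + 260 = 2·251 = 502 ⇒ t = -11.

-11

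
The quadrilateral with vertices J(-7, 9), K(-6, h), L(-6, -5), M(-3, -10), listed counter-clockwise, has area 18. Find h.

-4

Write out the shoelace sum; only the two edges meeting at K involve h:
2·Area = [((-7)·h − (-6)·9) + ((-6)·(-5) − (-6)·h)] + -52
       = -1·h + 32 = 36
⇒ h = -4.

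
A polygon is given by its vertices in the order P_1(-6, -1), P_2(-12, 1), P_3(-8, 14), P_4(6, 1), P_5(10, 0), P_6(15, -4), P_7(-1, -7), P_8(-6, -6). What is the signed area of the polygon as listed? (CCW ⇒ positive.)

-247.5

Apply the shoelace (surveyor's) formula: 2A = Σ (x_i·y_{i+1} − x_{i+1}·y_i), indices taken mod 8.
Σ = (-18) + (-160) + (-92) + (-10) + (-40) + (-109) + (-36) + (-30) = -495
Signed area = Σ/2 = -247.5 (negative ⇒ clockwise traversal).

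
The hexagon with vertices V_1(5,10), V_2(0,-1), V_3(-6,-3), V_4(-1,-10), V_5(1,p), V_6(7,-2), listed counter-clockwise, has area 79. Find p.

Write out the shoelace sum; only the two edges meeting at V_5 involve p:
2·Area = [((-1)·p − 1·(-10)) + (1·(-2) − 7·p)] + 126
       = -8·p + 134 = 158
⇒ p = -3.

-3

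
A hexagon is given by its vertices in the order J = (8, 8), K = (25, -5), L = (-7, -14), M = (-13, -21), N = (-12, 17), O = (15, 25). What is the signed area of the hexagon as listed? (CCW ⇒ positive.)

Cross-terms: -240, -385, -35, -473, -555, -80  ⇒  Σ = -1768
Signed area = Σ/2 = -884 (negative ⇒ clockwise traversal).

-884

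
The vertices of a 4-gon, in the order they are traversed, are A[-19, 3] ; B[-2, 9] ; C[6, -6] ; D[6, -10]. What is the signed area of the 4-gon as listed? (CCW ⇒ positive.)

-201.5

Σ = (-165) + (-42) + (-24) + (-172) = -403
Signed area = Σ/2 = -201.5 (negative ⇒ clockwise traversal).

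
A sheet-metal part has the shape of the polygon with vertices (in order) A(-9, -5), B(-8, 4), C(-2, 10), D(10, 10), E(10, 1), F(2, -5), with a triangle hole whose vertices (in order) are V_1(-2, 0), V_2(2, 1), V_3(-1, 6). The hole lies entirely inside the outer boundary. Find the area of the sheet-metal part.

Outer boundary:
A→B: (-9)(4) − (-8)(-5) = -76
B→C: (-8)(10) − (-2)(4) = -72
C→D: (-2)(10) − (10)(10) = -120
D→E: (10)(1) − (10)(10) = -90
E→F: (10)(-5) − (2)(1) = -52
F→A: (2)(-5) − (-9)(-5) = -55
Σ = -465
Area = |Σ|/2 = 232.5.
Hole:
Apply the surveyor's formula: 2A = Σ (x_i·y_{i+1} − x_{i+1}·y_i), indices taken mod 3.
Cross-terms: -2, 13, 12  ⇒  Σ = 23
Area = |Σ|/2 = 11.5.
Net area = 232.5 − 11.5 = 221.

221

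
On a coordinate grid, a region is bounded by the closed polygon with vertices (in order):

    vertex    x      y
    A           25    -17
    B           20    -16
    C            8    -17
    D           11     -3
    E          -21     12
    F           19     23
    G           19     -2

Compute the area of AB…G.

Apply the shoelace (surveyor's) formula: 2A = Σ (x_i·y_{i+1} − x_{i+1}·y_i), indices taken mod 7.
A→B: (25)(-16) − (20)(-17) = -60
B→C: (20)(-17) − (8)(-16) = -212
C→D: (8)(-3) − (11)(-17) = 163
D→E: (11)(12) − (-21)(-3) = 69
E→F: (-21)(23) − (19)(12) = -711
F→G: (19)(-2) − (19)(23) = -475
G→A: (19)(-17) − (25)(-2) = -273
Σ = -1499
Area = |Σ|/2 = 749.5.

749.5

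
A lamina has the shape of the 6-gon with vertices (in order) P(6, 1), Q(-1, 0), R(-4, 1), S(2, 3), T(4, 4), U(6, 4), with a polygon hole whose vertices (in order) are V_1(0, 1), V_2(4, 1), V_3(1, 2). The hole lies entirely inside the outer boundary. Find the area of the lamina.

Outer boundary:
Σ = (1) + (-1) + (-14) + (-4) + (-8) + (-18) = -44
Area = |Σ|/2 = 22.
Hole:
Σ = (-4) + (7) + (1) = 4
Area = |Σ|/2 = 2.
Net area = 22 − 2 = 20.

20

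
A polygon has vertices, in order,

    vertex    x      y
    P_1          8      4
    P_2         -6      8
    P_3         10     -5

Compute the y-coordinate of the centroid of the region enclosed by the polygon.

Apply Gauss's area formula. First the cross-terms c_i = x_i·y_{i+1} − x_{i+1}·y_i:
  88, -50, 80  ⇒  2A = 118, A = 59.
Then Σ (y_i + y_{i+1})·c_i = 826, so ȳ = 826 / (6·59) = 7/3.

7/3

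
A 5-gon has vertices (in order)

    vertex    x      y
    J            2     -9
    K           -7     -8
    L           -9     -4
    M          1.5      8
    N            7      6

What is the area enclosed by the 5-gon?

155.5

Apply the surveyor's formula: 2A = Σ (x_i·y_{i+1} − x_{i+1}·y_i), indices taken mod 5.
Σ = (-79) + (-44) + (-66) + (-47) + (-75) = -311
Area = |Σ|/2 = 155.5.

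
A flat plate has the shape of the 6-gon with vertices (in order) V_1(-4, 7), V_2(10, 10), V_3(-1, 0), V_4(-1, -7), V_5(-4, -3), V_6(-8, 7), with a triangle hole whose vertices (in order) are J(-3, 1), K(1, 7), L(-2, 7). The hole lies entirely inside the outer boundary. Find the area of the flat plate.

Outer boundary:
Σ = (-110) + (10) + (7) + (-25) + (-52) + (-28) = -198
Area = |Σ|/2 = 99.
Hole:
Apply the surveyor's formula: 2A = Σ (x_i·y_{i+1} − x_{i+1}·y_i), indices taken mod 3.
Cross-terms: -22, 21, 19  ⇒  Σ = 18
Area = |Σ|/2 = 9.
Net area = 99 − 9 = 90.

90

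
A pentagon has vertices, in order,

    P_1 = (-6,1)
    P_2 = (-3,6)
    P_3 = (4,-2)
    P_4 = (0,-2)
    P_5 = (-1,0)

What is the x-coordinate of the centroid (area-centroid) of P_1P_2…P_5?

-128/93

Apply Gauss's area formula. First the cross-terms c_i = x_i·y_{i+1} − x_{i+1}·y_i:
  -33, -18, -8, -2, -1  ⇒  2A = -62, A = -31.
Then Σ (x_i + x_{i+1})·c_i = 256, so x̄ = 256 / (6·(-31)) = -128/93.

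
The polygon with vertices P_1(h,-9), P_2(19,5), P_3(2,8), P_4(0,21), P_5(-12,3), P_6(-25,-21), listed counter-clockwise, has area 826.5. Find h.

19

Write out the shoelace sum; only the two edges meeting at P_1 involve h:
2·Area = [((-25)·(-9) − h·(-21)) + (h·5 − 19·(-9))] + 763
       = 26·h + 1159 = 1653
⇒ h = 19.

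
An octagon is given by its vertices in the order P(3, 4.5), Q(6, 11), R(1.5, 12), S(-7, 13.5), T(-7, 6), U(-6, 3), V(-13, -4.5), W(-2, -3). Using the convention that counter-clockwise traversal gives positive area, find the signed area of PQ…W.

Apply the shoelace (surveyor's) formula: 2A = Σ (x_i·y_{i+1} − x_{i+1}·y_i), indices taken mod 8.
Σ = (6) + (55.5) + (104.25) + (52.5) + (15) + (66) + (30) + (0) = 329.25
Signed area = Σ/2 = 164.625 (positive ⇒ counter-clockwise traversal).

164.625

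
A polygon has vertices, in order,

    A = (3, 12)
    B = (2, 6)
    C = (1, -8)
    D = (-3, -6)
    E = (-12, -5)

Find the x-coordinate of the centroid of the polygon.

Apply the shoelace formula. First the cross-terms c_i = x_i·y_{i+1} − x_{i+1}·y_i:
  -6, -22, -30, -57, -129  ⇒  2A = -244, A = -122.
Then Σ (x_i + x_{i+1})·c_i = 1980, so x̄ = 1980 / (6·(-122)) = -165/61.

-165/61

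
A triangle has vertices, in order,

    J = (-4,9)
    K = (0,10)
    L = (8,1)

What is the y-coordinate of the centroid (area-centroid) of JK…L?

20/3

Apply the shoelace formula. First the cross-terms c_i = x_i·y_{i+1} − x_{i+1}·y_i:
  -40, -80, 76  ⇒  2A = -44, A = -22.
Then Σ (y_i + y_{i+1})·c_i = -880, so ȳ = -880 / (6·(-22)) = 20/3.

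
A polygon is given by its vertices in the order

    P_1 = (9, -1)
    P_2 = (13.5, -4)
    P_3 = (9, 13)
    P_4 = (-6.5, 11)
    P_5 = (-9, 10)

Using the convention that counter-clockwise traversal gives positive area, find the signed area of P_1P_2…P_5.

162.75

Σ = (-22.5) + (211.5) + (183.5) + (34) + (-81) = 325.5
Signed area = Σ/2 = 162.75 (positive ⇒ counter-clockwise traversal).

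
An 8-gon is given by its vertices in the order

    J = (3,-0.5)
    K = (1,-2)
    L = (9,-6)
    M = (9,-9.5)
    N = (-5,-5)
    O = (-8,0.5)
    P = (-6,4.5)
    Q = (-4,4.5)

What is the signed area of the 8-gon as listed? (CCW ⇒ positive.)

Apply Gauss's area formula: 2A = Σ (x_i·y_{i+1} − x_{i+1}·y_i), indices taken mod 8.
Σ = (-5.5) + (12) + (-31.5) + (-92.5) + (-42.5) + (-33) + (-9) + (-11.5) = -213.5
Signed area = Σ/2 = -106.75 (negative ⇒ clockwise traversal).

-106.75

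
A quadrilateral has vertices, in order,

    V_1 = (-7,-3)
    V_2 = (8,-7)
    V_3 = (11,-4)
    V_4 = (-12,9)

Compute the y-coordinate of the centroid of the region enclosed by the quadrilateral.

-94/201

Apply the shoelace (surveyor's) formula. First the cross-terms c_i = x_i·y_{i+1} − x_{i+1}·y_i:
  73, 45, 51, 99  ⇒  2A = 268, A = 134.
Then Σ (y_i + y_{i+1})·c_i = -376, so ȳ = -376 / (6·134) = -94/201.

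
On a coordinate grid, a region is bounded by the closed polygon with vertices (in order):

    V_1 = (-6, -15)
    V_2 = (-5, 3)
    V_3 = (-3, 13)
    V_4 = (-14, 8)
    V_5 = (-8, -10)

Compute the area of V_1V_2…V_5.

Apply the shoelace formula: 2A = Σ (x_i·y_{i+1} − x_{i+1}·y_i), indices taken mod 5.
Σ = (-93) + (-56) + (158) + (204) + (60) = 273
Area = |Σ|/2 = 136.5.

136.5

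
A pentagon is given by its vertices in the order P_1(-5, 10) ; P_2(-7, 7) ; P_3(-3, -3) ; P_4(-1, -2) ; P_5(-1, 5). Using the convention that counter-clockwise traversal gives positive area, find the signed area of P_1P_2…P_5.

44

Σ = (35) + (42) + (3) + (-7) + (15) = 88
Signed area = Σ/2 = 44 (positive ⇒ counter-clockwise traversal).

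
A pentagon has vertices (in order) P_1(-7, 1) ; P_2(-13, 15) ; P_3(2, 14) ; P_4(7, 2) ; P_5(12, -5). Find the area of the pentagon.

240

Apply Gauss's area formula: 2A = Σ (x_i·y_{i+1} − x_{i+1}·y_i), indices taken mod 5.
Cross-terms: -92, -212, -94, -59, -23  ⇒  Σ = -480
Area = |Σ|/2 = 240.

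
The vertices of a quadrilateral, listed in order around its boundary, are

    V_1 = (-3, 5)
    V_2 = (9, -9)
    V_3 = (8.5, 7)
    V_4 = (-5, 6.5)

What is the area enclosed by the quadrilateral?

Apply the surveyor's formula: 2A = Σ (x_i·y_{i+1} − x_{i+1}·y_i), indices taken mod 4.
Cross-terms: -18, 139.5, 90.25, -5.5  ⇒  Σ = 206.25
Area = |Σ|/2 = 103.125.

103.125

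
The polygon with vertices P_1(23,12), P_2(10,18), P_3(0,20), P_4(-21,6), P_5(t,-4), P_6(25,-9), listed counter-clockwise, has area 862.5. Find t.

Write out the shoelace sum; only the two edges meeting at P_5 involve t:
2·Area = [((-21)·(-4) − t·6) + (t·(-9) − 25·(-4))] + 1421
       = -15·t + 1605 = 1725
⇒ t = -8.

-8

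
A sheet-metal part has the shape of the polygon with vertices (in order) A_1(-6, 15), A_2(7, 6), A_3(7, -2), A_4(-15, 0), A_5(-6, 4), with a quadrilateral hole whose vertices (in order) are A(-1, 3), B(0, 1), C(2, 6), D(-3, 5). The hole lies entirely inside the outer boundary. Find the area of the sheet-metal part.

166

Outer boundary:
Apply the shoelace formula: 2A = Σ (x_i·y_{i+1} − x_{i+1}·y_i), indices taken mod 5.
Σ = (-141) + (-56) + (-30) + (-60) + (-66) = -353
Area = |Σ|/2 = 176.5.
Hole:
Apply Gauss's area formula: 2A = Σ (x_i·y_{i+1} − x_{i+1}·y_i), indices taken mod 4.
A→B: (-1)(1) − (0)(3) = -1
B→C: (0)(6) − (2)(1) = -2
C→D: (2)(5) − (-3)(6) = 28
D→A: (-3)(3) − (-1)(5) = -4
Σ = 21
Area = |Σ|/2 = 10.5.
Net area = 176.5 − 10.5 = 166.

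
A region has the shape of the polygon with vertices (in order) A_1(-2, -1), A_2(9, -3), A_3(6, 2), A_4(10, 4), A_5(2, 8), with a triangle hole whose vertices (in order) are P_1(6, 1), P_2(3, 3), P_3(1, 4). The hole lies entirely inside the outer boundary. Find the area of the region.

Outer boundary:
A_1→A_2: (-2)(-3) − (9)(-1) = 15
A_2→A_3: (9)(2) − (6)(-3) = 36
A_3→A_4: (6)(4) − (10)(2) = 4
A_4→A_5: (10)(8) − (2)(4) = 72
A_5→A_1: (2)(-1) − (-2)(8) = 14
Σ = 141
Area = |Σ|/2 = 70.5.
Hole:
Apply the surveyor's formula: 2A = Σ (x_i·y_{i+1} − x_{i+1}·y_i), indices taken mod 3.
Σ = (15) + (9) + (-23) = 1
Area = |Σ|/2 = 0.5.
Net area = 70.5 − 0.5 = 70.

70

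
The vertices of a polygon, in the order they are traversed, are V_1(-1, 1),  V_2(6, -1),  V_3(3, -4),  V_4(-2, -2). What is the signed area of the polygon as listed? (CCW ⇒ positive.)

Σ = (-5) + (-21) + (-14) + (-4) = -44
Signed area = Σ/2 = -22 (negative ⇒ clockwise traversal).

-22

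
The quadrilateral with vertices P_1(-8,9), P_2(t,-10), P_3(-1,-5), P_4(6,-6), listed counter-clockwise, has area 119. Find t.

The doubled signed area Σ (x_i y_{i+1} − x_{i+1} y_i) is linear in t.
With t=0 it equals 112; the coefficient of t is -14 (from the two edges through P_2).
So -14·t + 112 = 2·119 = 238 ⇒ t = -9.

-9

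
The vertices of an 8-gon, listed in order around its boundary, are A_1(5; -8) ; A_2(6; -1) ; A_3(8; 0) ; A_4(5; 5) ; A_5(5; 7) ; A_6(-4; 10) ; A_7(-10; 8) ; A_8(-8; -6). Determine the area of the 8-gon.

A_1→A_2: (5)(-1) − (6)(-8) = 43
A_2→A_3: (6)(0) − (8)(-1) = 8
A_3→A_4: (8)(5) − (5)(0) = 40
A_4→A_5: (5)(7) − (5)(5) = 10
A_5→A_6: (5)(10) − (-4)(7) = 78
A_6→A_7: (-4)(8) − (-10)(10) = 68
A_7→A_8: (-10)(-6) − (-8)(8) = 124
A_8→A_1: (-8)(-8) − (5)(-6) = 94
Σ = 465
Area = |Σ|/2 = 232.5.

232.5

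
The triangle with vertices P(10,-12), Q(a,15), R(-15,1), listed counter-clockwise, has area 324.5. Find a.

8

Write out the shoelace sum; only the two edges meeting at Q involve a:
2·Area = [(10·15 − a·(-12)) + (a·1 − (-15)·15)] + 170
       = 13·a + 545 = 649
⇒ a = 8.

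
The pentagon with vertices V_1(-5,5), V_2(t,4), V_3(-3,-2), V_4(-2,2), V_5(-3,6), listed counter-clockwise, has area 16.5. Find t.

-6

Write out the shoelace sum; only the two edges meeting at V_2 involve t:
2·Area = [((-5)·4 − t·5) + (t·(-2) − (-3)·4)] + -1
       = -7·t + -9 = 33
⇒ t = -6.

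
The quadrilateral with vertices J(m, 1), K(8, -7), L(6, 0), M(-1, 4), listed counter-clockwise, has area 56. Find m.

-5

Write out the shoelace sum; only the two edges meeting at J involve m:
2·Area = [((-1)·1 − m·4) + (m·(-7) − 8·1)] + 66
       = -11·m + 57 = 112
⇒ m = -5.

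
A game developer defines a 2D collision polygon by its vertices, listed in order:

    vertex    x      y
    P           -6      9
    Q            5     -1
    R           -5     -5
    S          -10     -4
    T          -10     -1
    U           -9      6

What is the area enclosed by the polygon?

Apply the shoelace (surveyor's) formula: 2A = Σ (x_i·y_{i+1} − x_{i+1}·y_i), indices taken mod 6.
Σ = (-39) + (-30) + (-30) + (-30) + (-69) + (-45) = -243
Area = |Σ|/2 = 121.5.

121.5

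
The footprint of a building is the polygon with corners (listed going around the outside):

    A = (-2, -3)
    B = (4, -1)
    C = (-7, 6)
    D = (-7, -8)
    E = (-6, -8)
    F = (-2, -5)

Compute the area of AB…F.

Apply Gauss's area formula: 2A = Σ (x_i·y_{i+1} − x_{i+1}·y_i), indices taken mod 6.
Σ = (14) + (17) + (98) + (8) + (14) + (-4) = 147
Area = |Σ|/2 = 73.5.

73.5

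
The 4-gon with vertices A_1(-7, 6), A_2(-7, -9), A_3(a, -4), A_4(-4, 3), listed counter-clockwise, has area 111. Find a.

Write out the shoelace sum; only the two edges meeting at A_3 involve a:
2·Area = [((-7)·(-4) − a·(-9)) + (a·3 − (-4)·(-4))] + 102
       = 12·a + 114 = 222
⇒ a = 9.

9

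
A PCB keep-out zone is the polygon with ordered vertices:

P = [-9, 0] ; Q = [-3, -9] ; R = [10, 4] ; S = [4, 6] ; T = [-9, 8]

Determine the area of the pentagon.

180.5

Apply the shoelace formula: 2A = Σ (x_i·y_{i+1} − x_{i+1}·y_i), indices taken mod 5.
P→Q: (-9)(-9) − (-3)(0) = 81
Q→R: (-3)(4) − (10)(-9) = 78
R→S: (10)(6) − (4)(4) = 44
S→T: (4)(8) − (-9)(6) = 86
T→P: (-9)(0) − (-9)(8) = 72
Σ = 361
Area = |Σ|/2 = 180.5.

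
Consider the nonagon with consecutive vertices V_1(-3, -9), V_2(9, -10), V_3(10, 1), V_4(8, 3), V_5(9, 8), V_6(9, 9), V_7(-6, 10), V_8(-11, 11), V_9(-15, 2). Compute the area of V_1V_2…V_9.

380

Apply the shoelace formula: 2A = Σ (x_i·y_{i+1} − x_{i+1}·y_i), indices taken mod 9.
Cross-terms: 111, 109, 22, 37, 9, 144, 44, 143, 141  ⇒  Σ = 760
Area = |Σ|/2 = 380.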